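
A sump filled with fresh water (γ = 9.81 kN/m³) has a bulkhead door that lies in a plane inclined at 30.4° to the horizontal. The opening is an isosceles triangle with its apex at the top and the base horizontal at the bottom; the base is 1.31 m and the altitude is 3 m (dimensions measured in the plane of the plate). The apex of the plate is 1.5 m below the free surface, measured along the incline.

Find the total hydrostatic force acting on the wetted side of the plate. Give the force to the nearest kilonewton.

F ≈ 34 kN

γ = 9.81 kN/m³.
Let θ = 30.4° be the plate's angle to the horizontal; measure y along the incline from where the plane meets the free surface. Vertical depth h = y·sinθ with sinθ = 0.506034.
With the apex up, the centroid sits 2h/3 = 2 × 3/3 = 2 m below the apex, so y_c = 1.5 + 2 = 3.5 m and h_c = 3.5 × 0.506034 = 1.77112 m.
A = ½ × 1.31 × 3 = 1.965 m².
Resultant F = γ·h_c·A = 9.81 × 1.77112 × 1.965 = 34.1413 kN.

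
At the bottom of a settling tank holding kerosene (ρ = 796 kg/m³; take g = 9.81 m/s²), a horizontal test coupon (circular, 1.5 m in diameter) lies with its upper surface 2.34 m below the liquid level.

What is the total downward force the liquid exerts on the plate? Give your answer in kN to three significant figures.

γ = ρg = 796 × 9.81 / 1000 = 7.80876 kN/m³.
The plate is horizontal, so pressure is uniform at p = γ·h = 7.80876 × 2.34 = 18.2725 kN/m².
A = π(0.75)² = 1.76715 m².
F = p·A = 18.2725 × 1.76715 = 32.2902 kN.

F ≈ 32.3 kN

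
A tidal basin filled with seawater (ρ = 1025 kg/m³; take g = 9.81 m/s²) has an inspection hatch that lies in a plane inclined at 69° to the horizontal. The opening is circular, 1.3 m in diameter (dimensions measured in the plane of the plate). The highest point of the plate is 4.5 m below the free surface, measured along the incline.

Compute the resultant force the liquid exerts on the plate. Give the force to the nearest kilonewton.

γ = ρg = 1025 × 9.81 / 1000 = 10.05525 kN/m³.
Let θ = 69° be the plate's angle to the horizontal; measure y along the incline from where the plane meets the free surface. Vertical depth h = y·sinθ with sinθ = 0.933580.
The centroid is at the centre, 0.65 m below the top of the plate, so y_c = 4.5 + 0.65 = 5.15 m and h_c = 5.15 × 0.933580 = 4.80794 m.
A = π(0.65)² = 1.32732 m².
Resultant F = γ·h_c·A = 10.05525 × 4.80794 × 1.32732 = 64.1693 kN.

F ≈ 64 kN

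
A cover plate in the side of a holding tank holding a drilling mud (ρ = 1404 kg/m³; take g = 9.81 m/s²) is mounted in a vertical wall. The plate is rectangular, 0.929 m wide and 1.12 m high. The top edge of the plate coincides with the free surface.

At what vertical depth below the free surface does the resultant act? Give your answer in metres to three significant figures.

γ = ρg = 1404 × 9.81 / 1000 = 13.77324 kN/m³.
The centroid lies 1.12/2 = 0.56 m below the top edge, so the centroid depth is h_c = 0.56 m.
A = 0.929 × 1.12 = 1.04048 m².
Resultant F = γ·h_c·A = 13.77324 × 0.56 × 1.04048 = 8.02524 kN.
I_c = b·h³/12 = 0.929 × 1.12³/12 = 0.108765 m⁴.
Centre of pressure: y_p = y_c + I_c/(y_c·A) = 0.56 + 0.108765/(0.56 × 1.04048) = 0.56 + 0.186667 = 0.746667 m along the plane.

h_p = 0.747 m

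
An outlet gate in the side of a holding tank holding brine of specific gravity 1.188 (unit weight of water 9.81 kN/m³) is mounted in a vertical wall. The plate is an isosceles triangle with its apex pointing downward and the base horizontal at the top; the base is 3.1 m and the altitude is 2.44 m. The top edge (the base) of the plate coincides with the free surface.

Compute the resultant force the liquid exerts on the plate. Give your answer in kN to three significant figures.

F ≈ 35.8 kN

γ = 1.188 × 9.81 = 11.65428 kN/m³.
With the apex down, the centroid sits h/3 = 2.44/3 = 0.813333 m below the base (the top edge), so the centroid depth is h_c = 0.813333 m.
A = ½ × 3.1 × 2.44 = 3.782 m².
Resultant F = γ·h_c·A = 11.65428 × 0.813333 × 3.782 = 35.8489 kN.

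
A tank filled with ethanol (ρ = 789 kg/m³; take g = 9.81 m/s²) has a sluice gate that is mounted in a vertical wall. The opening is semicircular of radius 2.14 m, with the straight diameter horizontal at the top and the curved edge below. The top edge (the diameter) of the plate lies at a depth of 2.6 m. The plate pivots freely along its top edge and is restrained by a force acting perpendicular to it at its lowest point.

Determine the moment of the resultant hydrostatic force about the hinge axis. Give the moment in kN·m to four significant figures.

M ≈ 195.2 kN·m

γ = ρg = 789 × 9.81 / 1000 = 7.74009 kN/m³.
The centroid of a semicircle lies 4r/(3π) = 0.908244 m from the diameter, here below the top edge, so the centroid depth is h_c = 2.6 + 0.908244 = 3.50824 m.
A = πr²/2 = π × 2.14²/2 = 7.19362 m².
Resultant F = γ·h_c·A = 7.74009 × 3.50824 × 7.19362 = 195.336 kN.
I_c = (π/8 − 8/(9π))·r⁴ = 0.109757 × 2.14⁴ = 2.3019 m⁴.
Centre of pressure: y_p = y_c + I_c/(y_c·A) = 3.50824 + 2.3019/(3.50824 × 7.19362) = 3.50824 + 0.0912115 = 3.59945 m along the plane.
The resultant acts 0.908244 + 0.0912115 = 0.999456 m (along the plate) below the hinge at the top edge, so the moment about the hinge is M = F × 0.999456 = 195.336 × 0.999456 = 195.23 kN·m.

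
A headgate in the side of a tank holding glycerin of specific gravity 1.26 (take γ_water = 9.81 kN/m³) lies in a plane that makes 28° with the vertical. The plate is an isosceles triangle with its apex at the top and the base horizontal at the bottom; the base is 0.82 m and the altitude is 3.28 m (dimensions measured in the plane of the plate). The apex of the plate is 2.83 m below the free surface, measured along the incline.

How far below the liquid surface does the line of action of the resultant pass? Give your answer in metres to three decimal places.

h_p = 4.535 m

γ = 1.26 × 9.81 = 12.3606 kN/m³.
The plate makes 28° with the vertical, i.e. θ = 90° − 28° = 62° to the horizontal. Measuring y along the incline from the free-surface line, vertical depth h = y·sinθ with sinθ = 0.882948.
With the apex up, the centroid sits 2h/3 = 2 × 3.28/3 = 2.18667 m below the apex, so y_c = 2.83 + 2.18667 = 5.01667 m and h_c = 5.01667 × 0.882948 = 4.42946 m.
A = ½ × 0.82 × 3.28 = 1.3448 m².
Resultant F = γ·h_c·A = 12.3606 × 4.42946 × 1.3448 = 73.6289 kN.
I_c = b·h³/36 = 0.82 × 3.28³/36 = 0.803772 m⁴.
Centre of pressure: y_p = y_c + I_c/(y_c·A) = 5.01667 + 0.803772/(5.01667 × 1.3448) = 5.01667 + 0.119141 = 5.13581 m along the plane.
Vertically, h_p = y_p·sinθ = 5.13581 × 0.882948 = 4.53465 m.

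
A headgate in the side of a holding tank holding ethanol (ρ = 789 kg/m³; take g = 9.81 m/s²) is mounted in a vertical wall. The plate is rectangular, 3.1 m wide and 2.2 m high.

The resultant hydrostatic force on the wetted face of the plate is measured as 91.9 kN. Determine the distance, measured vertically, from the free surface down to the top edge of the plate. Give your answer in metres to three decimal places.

d_top ≈ 0.641 m

γ = ρg = 789 × 9.81 / 1000 = 7.74009 kN/m³.
A = 3.1 × 2.2 = 6.82 m².
From F = γ·h_c·A, the centroid depth is h_c = 91.9/(7.74009 × 6.82) = 1.74095 m.
The centroid lies 2.2/2 = 1.1 m below the top edge, so the top edge sits at h_top = 1.74095 − 1.1 = 0.64095 m below the surface.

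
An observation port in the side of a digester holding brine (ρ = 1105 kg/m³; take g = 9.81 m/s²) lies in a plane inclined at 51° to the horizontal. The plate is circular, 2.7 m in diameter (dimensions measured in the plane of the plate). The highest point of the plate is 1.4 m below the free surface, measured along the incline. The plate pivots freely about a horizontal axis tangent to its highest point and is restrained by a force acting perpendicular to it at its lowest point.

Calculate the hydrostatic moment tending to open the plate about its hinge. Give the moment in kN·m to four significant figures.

γ = ρg = 1105 × 9.81 / 1000 = 10.84005 kN/m³.
Let θ = 51° be the plate's angle to the horizontal; measure y along the incline from where the plane meets the free surface. Vertical depth h = y·sinθ with sinθ = 0.777146.
The centroid is at the centre, 1.35 m below the top of the plate, so y_c = 1.4 + 1.35 = 2.75 m and h_c = 2.75 × 0.777146 = 2.13715 m.
A = π(1.35)² = 5.72555 m².
Resultant F = γ·h_c·A = 10.84005 × 2.13715 × 5.72555 = 132.643 kN.
I_c = πr⁴/4 = π × 1.35⁴/4 = 2.6087 m⁴.
Centre of pressure: y_p = y_c + I_c/(y_c·A) = 2.75 + 2.6087/(2.75 × 5.72555) = 2.75 + 0.165682 = 2.91568 m along the plane.
The resultant acts 1.35 + 0.165682 = 1.51568 m (along the plate) below the hinge at the top edge, so the moment about the hinge is M = F × 1.51568 = 132.643 × 1.51568 = 201.044 kN·m.

M ≈ 201.0 kN·m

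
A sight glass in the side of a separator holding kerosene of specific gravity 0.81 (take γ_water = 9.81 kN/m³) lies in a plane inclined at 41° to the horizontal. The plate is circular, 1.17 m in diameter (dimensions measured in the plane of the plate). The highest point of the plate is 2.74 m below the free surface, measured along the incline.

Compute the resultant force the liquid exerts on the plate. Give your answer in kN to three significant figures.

F ≈ 18.6 kN

γ = 0.81 × 9.81 = 7.9461 kN/m³.
Let θ = 41° be the plate's angle to the horizontal; measure y along the incline from where the plane meets the free surface. Vertical depth h = y·sinθ with sinθ = 0.656059.
The centroid is at the centre, 0.585 m below the top of the plate, so y_c = 2.74 + 0.585 = 3.325 m and h_c = 3.325 × 0.656059 = 2.1814 m.
A = π(0.585)² = 1.07513 m².
Resultant F = γ·h_c·A = 7.9461 × 2.1814 × 1.07513 = 18.6359 kN.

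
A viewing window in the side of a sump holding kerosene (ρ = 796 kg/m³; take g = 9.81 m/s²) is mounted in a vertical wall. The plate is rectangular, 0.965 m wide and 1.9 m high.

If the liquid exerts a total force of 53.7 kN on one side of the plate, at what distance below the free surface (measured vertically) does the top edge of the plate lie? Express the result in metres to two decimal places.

d_top ≈ 2.80 m

γ = ρg = 796 × 9.81 / 1000 = 7.80876 kN/m³.
A = 0.965 × 1.9 = 1.8335 m².
From F = γ·h_c·A, the centroid depth is h_c = 53.7/(7.80876 × 1.8335) = 3.75069 m.
The centroid lies 1.9/2 = 0.95 m below the top edge, so the top edge sits at h_top = 3.75069 − 0.95 = 2.80069 m below the surface.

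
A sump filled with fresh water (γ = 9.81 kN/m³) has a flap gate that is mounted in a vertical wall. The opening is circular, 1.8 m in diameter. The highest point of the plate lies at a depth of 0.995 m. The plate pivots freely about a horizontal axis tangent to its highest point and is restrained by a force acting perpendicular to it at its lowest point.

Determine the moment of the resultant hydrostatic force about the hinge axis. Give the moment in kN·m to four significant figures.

γ = 9.81 kN/m³.
The centroid is at the centre, 0.9 m below the top of the plate, so the centroid depth is h_c = 0.995 + 0.9 = 1.895 m.
A = π(0.9)² = 2.54469 m².
Resultant F = γ·h_c·A = 9.81 × 1.895 × 2.54469 = 47.3057 kN.
I_c = πr⁴/4 = π × 0.9⁴/4 = 0.5153 m⁴.
Centre of pressure: y_p = y_c + I_c/(y_c·A) = 1.895 + 0.5153/(1.895 × 2.54469) = 1.895 + 0.10686 = 2.00186 m along the plane.
The resultant acts 0.9 + 0.10686 = 1.00686 m (along the plate) below the hinge at the top edge, so the moment about the hinge is M = F × 1.00686 = 47.3057 × 1.00686 = 47.6302 kN·m.

M ≈ 47.63 kN·m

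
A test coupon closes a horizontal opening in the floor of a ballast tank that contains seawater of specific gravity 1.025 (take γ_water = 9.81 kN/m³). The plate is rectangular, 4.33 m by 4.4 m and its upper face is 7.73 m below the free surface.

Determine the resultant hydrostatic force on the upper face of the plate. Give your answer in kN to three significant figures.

F ≈ 1480 kN

γ = 1.025 × 9.81 = 10.05525 kN/m³.
The plate is horizontal, so pressure is uniform at p = γ·h = 10.05525 × 7.73 = 77.7271 kN/m².
A = 4.33 × 4.4 = 19.052 m².
F = p·A = 77.7271 × 19.052 = 1480.86 kN.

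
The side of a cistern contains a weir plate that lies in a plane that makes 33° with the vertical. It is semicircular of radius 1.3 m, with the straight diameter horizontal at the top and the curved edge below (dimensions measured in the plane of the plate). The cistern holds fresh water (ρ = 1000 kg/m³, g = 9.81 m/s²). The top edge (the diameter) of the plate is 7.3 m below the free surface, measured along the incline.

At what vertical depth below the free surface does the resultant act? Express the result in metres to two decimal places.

γ = ρg = 1000 × 9.81 = 9810 N/m³ = 9.81 kN/m³.
The plate makes 33° with the vertical, i.e. θ = 90° − 33° = 57° to the horizontal. Measuring y along the incline from the free-surface line, vertical depth h = y·sinθ with sinθ = 0.838671.
The centroid of a semicircle lies 4r/(3π) = 0.551737 m from the diameter, here below the top edge, so y_c = 7.3 + 0.551737 = 7.85174 m and h_c = 7.85174 × 0.838671 = 6.58503 m.
A = πr²/2 = π × 1.3²/2 = 2.65465 m².
Resultant F = γ·h_c·A = 9.81 × 6.58503 × 2.65465 = 171.488 kN.
I_c = (π/8 − 8/(9π))·r⁴ = 0.109757 × 1.3⁴ = 0.313477 m⁴.
Centre of pressure: y_p = y_c + I_c/(y_c·A) = 7.85174 + 0.313477/(7.85174 × 2.65465) = 7.85174 + 0.0150395 = 7.86678 m along the plane.
Vertically, h_p = y_p·sinθ = 7.86678 × 0.838671 = 6.59764 m.

h_p = 6.60 m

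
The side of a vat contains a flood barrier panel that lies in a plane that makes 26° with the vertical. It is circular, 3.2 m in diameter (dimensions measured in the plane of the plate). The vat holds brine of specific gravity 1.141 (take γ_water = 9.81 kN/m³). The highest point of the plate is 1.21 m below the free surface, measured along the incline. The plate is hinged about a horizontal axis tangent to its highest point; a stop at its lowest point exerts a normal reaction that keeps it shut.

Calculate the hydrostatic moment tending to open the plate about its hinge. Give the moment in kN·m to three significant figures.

M ≈ 416 kN·m

γ = 1.141 × 9.81 = 11.19321 kN/m³.
The plate makes 26° with the vertical, i.e. θ = 90° − 26° = 64° to the horizontal. Measuring y along the incline from the free-surface line, vertical depth h = y·sinθ with sinθ = 0.898794.
The centroid is at the centre, 1.6 m below the top of the plate, so y_c = 1.21 + 1.6 = 2.81 m and h_c = 2.81 × 0.898794 = 2.52561 m.
A = π(1.6)² = 8.04248 m².
Resultant F = γ·h_c·A = 11.19321 × 2.52561 × 8.04248 = 227.358 kN.
I_c = πr⁴/4 = π × 1.6⁴/4 = 5.14719 m⁴.
Centre of pressure: y_p = y_c + I_c/(y_c·A) = 2.81 + 5.14719/(2.81 × 8.04248) = 2.81 + 0.227758 = 3.03776 m along the plane.
The resultant acts 1.6 + 0.227758 = 1.82776 m (along the plate) below the hinge at the top edge, so the moment about the hinge is M = F × 1.82776 = 227.358 × 1.82776 = 415.556 kN·m.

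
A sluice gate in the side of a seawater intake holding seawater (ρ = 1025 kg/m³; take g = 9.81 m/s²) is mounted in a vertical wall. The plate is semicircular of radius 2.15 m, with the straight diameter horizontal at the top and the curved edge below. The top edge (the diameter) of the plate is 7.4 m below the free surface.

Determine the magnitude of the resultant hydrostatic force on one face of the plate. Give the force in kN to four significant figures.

F ≈ 606.9 kN

γ = ρg = 1025 × 9.81 / 1000 = 10.05525 kN/m³.
The centroid of a semicircle lies 4r/(3π) = 0.912488 m from the diameter, here below the top edge, so the centroid depth is h_c = 7.4 + 0.912488 = 8.31249 m.
A = πr²/2 = π × 2.15²/2 = 7.26101 m².
Resultant F = γ·h_c·A = 10.05525 × 8.31249 × 7.26101 = 606.905 kN.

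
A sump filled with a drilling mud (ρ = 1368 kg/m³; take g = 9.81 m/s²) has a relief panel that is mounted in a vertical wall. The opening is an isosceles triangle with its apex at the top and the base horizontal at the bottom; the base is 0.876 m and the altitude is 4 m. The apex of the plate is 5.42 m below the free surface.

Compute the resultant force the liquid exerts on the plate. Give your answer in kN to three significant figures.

γ = ρg = 1368 × 9.81 / 1000 = 13.42008 kN/m³.
With the apex up, the centroid sits 2h/3 = 2 × 4/3 = 2.66667 m below the apex, so the centroid depth is h_c = 5.42 + 2.66667 = 8.08667 m.
A = ½ × 0.876 × 4 = 1.752 m².
Resultant F = γ·h_c·A = 13.42008 × 8.08667 × 1.752 = 190.134 kN.

F ≈ 190 kN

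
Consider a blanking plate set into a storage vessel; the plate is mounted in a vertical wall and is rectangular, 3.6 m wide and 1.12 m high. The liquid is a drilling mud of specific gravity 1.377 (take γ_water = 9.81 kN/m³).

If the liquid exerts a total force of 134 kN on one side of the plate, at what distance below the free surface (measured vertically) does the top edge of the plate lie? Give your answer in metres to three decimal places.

d_top ≈ 1.900 m

γ = 1.377 × 9.81 = 13.50837 kN/m³.
A = 3.6 × 1.12 = 4.032 m².
From F = γ·h_c·A, the centroid depth is h_c = 134/(13.50837 × 4.032) = 2.46026 m.
The centroid lies 1.12/2 = 0.56 m below the top edge, so the top edge sits at h_top = 2.46026 − 0.56 = 1.90026 m below the surface.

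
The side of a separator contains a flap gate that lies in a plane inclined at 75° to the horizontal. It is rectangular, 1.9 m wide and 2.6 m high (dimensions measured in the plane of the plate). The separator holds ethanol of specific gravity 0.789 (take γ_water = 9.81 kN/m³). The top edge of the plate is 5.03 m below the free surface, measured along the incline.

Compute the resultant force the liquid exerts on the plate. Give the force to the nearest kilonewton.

F ≈ 234 kN

γ = 0.789 × 9.81 = 7.74009 kN/m³.
Let θ = 75° be the plate's angle to the horizontal; measure y along the incline from where the plane meets the free surface. Vertical depth h = y·sinθ with sinθ = 0.965926.
The centroid lies 2.6/2 = 1.3 m below the top edge, so y_c = 5.03 + 1.3 = 6.33 m and h_c = 6.33 × 0.965926 = 6.11431 m.
A = 1.9 × 2.6 = 4.94 m².
Resultant F = γ·h_c·A = 7.74009 × 6.11431 × 4.94 = 233.787 kN.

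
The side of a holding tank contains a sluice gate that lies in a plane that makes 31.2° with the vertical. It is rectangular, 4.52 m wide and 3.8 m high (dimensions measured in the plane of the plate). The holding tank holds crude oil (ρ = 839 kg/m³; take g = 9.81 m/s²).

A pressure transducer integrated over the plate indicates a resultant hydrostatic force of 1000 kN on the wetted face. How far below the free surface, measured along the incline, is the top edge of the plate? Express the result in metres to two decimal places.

γ = ρg = 839 × 9.81 / 1000 = 8.23059 kN/m³.
A = 4.52 × 3.8 = 17.176 m².
From F = γ·h_c·A, the centroid depth is h_c = 1000/(8.23059 × 17.176) = 7.07371 m.
The plate makes 31.2° with the vertical, i.e. θ = 90° − 31.2° = 58.8° to the horizontal. Measuring y along the incline from the free-surface line, vertical depth h = y·sinθ with sinθ = 0.855364.
Along the incline, y_c = h_c/sinθ = 7.07371/0.855364 = 8.26982 m.
The centroid lies 3.8/2 = 1.9 m below the top edge, so the top edge sits at y_top = 8.26982 − 1.9 = 6.36982 m along the incline.

y_top ≈ 6.37 m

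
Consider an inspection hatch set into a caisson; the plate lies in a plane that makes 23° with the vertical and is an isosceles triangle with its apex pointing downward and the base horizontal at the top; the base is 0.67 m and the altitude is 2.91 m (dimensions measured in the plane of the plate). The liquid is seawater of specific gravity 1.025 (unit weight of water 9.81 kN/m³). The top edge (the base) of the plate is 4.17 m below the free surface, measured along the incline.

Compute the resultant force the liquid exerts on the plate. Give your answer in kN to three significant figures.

F ≈ 46.4 kN

γ = 1.025 × 9.81 = 10.05525 kN/m³.
The plate makes 23° with the vertical, i.e. θ = 90° − 23° = 67° to the horizontal. Measuring y along the incline from the free-surface line, vertical depth h = y·sinθ with sinθ = 0.920505.
With the apex down, the centroid sits h/3 = 2.91/3 = 0.97 m below the base (the top edge), so y_c = 4.17 + 0.97 = 5.14 m and h_c = 5.14 × 0.920505 = 4.7314 m.
A = ½ × 0.67 × 2.91 = 0.97485 m².
Resultant F = γ·h_c·A = 10.05525 × 4.7314 × 0.97485 = 46.3789 kN.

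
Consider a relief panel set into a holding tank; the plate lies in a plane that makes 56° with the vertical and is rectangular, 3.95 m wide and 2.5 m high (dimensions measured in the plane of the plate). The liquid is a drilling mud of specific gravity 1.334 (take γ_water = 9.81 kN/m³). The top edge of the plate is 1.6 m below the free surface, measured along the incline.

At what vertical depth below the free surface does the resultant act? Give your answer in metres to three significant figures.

γ = 1.334 × 9.81 = 13.08654 kN/m³.
The plate makes 56° with the vertical, i.e. θ = 90° − 56° = 34° to the horizontal. Measuring y along the incline from the free-surface line, vertical depth h = y·sinθ with sinθ = 0.559193.
The centroid lies 2.5/2 = 1.25 m below the top edge, so y_c = 1.6 + 1.25 = 2.85 m and h_c = 2.85 × 0.559193 = 1.5937 m.
A = 3.95 × 2.5 = 9.875 m².
Resultant F = γ·h_c·A = 13.08654 × 1.5937 × 9.875 = 205.953 kN.
I_c = b·h³/12 = 3.95 × 2.5³/12 = 5.14323 m⁴.
Centre of pressure: y_p = y_c + I_c/(y_c·A) = 2.85 + 5.14323/(2.85 × 9.875) = 2.85 + 0.182749 = 3.03275 m along the plane.
Vertically, h_p = y_p·sinθ = 3.03275 × 0.559193 = 1.69589 m.

h_p = 1.70 m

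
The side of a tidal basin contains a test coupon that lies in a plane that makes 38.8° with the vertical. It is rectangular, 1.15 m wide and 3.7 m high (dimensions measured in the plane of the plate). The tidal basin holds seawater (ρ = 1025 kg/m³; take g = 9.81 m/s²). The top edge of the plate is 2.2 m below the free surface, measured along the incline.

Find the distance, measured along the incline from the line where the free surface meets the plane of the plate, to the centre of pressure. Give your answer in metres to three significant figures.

γ = ρg = 1025 × 9.81 / 1000 = 10.05525 kN/m³.
The plate makes 38.8° with the vertical, i.e. θ = 90° − 38.8° = 51.2° to the horizontal. Measuring y along the incline from the free-surface line, vertical depth h = y·sinθ with sinθ = 0.779338.
The centroid lies 3.7/2 = 1.85 m below the top edge, so y_c = 2.2 + 1.85 = 4.05 m and h_c = 4.05 × 0.779338 = 3.15632 m.
A = 1.15 × 3.7 = 4.255 m².
Resultant F = γ·h_c·A = 10.05525 × 3.15632 × 4.255 = 135.043 kN.
I_c = b·h³/12 = 1.15 × 3.7³/12 = 4.85425 m⁴.
Centre of pressure: y_p = y_c + I_c/(y_c·A) = 4.05 + 4.85425/(4.05 × 4.255) = 4.05 + 0.281687 = 4.33169 m along the plane.

y_p = 4.33 m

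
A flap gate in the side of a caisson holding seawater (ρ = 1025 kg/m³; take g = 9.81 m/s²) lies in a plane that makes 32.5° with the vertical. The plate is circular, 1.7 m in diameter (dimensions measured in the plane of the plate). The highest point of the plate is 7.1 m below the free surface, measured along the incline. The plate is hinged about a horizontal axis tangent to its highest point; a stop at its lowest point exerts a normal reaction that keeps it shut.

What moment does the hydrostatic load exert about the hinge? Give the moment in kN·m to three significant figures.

γ = ρg = 1025 × 9.81 / 1000 = 10.05525 kN/m³.
The plate makes 32.5° with the vertical, i.e. θ = 90° − 32.5° = 57.5° to the horizontal. Measuring y along the incline from the free-surface line, vertical depth h = y·sinθ with sinθ = 0.843391.
The centroid is at the centre, 0.85 m below the top of the plate, so y_c = 7.1 + 0.85 = 7.95 m and h_c = 7.95 × 0.843391 = 6.70496 m.
A = π(0.85)² = 2.2698 m².
Resultant F = γ·h_c·A = 10.05525 × 6.70496 × 2.2698 = 153.03 kN.
I_c = πr⁴/4 = π × 0.85⁴/4 = 0.409983 m⁴.
Centre of pressure: y_p = y_c + I_c/(y_c·A) = 7.95 + 0.409983/(7.95 × 2.2698) = 7.95 + 0.0227201 = 7.97272 m along the plane.
The resultant acts 0.85 + 0.0227201 = 0.87272 m (along the plate) below the hinge at the top edge, so the moment about the hinge is M = F × 0.87272 = 153.03 × 0.87272 = 133.552 kN·m.

M ≈ 134 kN·m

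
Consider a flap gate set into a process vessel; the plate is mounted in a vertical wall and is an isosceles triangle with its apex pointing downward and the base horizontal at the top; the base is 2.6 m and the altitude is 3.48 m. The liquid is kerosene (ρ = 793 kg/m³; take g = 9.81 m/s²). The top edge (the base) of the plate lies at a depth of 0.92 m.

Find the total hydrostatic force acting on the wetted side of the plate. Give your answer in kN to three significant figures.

F ≈ 73.2 kN

γ = ρg = 793 × 9.81 / 1000 = 7.77933 kN/m³.
With the apex down, the centroid sits h/3 = 3.48/3 = 1.16 m below the base (the top edge), so the centroid depth is h_c = 0.92 + 1.16 = 2.08 m.
A = ½ × 2.6 × 3.48 = 4.524 m².
Resultant F = γ·h_c·A = 7.77933 × 2.08 × 4.524 = 73.2029 kN.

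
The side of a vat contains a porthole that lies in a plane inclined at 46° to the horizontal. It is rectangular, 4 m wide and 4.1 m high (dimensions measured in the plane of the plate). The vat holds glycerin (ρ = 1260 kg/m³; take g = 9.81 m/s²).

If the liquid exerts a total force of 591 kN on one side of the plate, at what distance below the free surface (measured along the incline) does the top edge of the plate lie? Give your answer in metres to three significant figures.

y_top ≈ 2.00 m

γ = ρg = 1260 × 9.81 / 1000 = 12.3606 kN/m³.
A = 4 × 4.1 = 16.4 m².
From F = γ·h_c·A, the centroid depth is h_c = 591/(12.3606 × 16.4) = 2.91544 m.
Let θ = 46° be the plate's angle to the horizontal; measure y along the incline from where the plane meets the free surface. Vertical depth h = y·sinθ with sinθ = 0.719340.
Along the incline, y_c = h_c/sinθ = 2.91544/0.719340 = 4.05294 m.
The centroid lies 4.1/2 = 2.05 m below the top edge, so the top edge sits at y_top = 4.05294 − 2.05 = 2.00294 m along the incline.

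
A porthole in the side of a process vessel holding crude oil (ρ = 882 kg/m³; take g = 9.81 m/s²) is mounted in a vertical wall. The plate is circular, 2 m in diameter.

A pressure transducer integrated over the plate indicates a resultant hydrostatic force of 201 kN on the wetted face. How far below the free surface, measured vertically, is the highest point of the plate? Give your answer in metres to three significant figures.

d_top ≈ 6.39 m

γ = ρg = 882 × 9.81 / 1000 = 8.65242 kN/m³.
A = π(1)² = 3.14159 m².
From F = γ·h_c·A, the centroid depth is h_c = 201/(8.65242 × 3.14159) = 7.3945 m.
The centroid is at the centre, 1 m below the top of the plate, so the highest point sits at h_top = 7.3945 − 1 = 6.3945 m below the surface.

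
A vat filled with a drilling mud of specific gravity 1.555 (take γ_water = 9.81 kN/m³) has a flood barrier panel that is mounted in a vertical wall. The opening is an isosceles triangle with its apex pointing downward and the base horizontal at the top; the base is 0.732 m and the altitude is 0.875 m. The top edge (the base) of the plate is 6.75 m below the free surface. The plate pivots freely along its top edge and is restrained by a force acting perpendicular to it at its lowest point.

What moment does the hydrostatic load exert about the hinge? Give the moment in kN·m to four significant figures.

γ = 1.555 × 9.81 = 15.25455 kN/m³.
With the apex down, the centroid sits h/3 = 0.875/3 = 0.291667 m below the base (the top edge), so the centroid depth is h_c = 6.75 + 0.291667 = 7.04167 m.
A = ½ × 0.732 × 0.875 = 0.32025 m².
Resultant F = γ·h_c·A = 15.25455 × 7.04167 × 0.32025 = 34.4005 kN.
I_c = b·h³/36 = 0.732 × 0.875³/36 = 0.0136217 m⁴.
Centre of pressure: y_p = y_c + I_c/(y_c·A) = 7.04167 + 0.0136217/(7.04167 × 0.32025) = 7.04167 + 0.00604041 = 7.04771 m along the plane.
The resultant acts 0.291667 + 0.00604041 = 0.297707 m (along the plate) below the hinge at the top edge, so the moment about the hinge is M = F × 0.297707 = 34.4005 × 0.297707 = 10.2413 kN·m.

M ≈ 10.24 kN·m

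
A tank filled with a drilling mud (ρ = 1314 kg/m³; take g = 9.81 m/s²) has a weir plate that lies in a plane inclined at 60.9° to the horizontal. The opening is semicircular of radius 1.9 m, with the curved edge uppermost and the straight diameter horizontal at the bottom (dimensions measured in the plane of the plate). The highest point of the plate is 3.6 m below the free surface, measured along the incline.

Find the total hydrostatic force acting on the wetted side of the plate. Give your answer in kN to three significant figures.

F ≈ 300 kN

γ = ρg = 1314 × 9.81 / 1000 = 12.89034 kN/m³.
Let θ = 60.9° be the plate's angle to the horizontal; measure y along the incline from where the plane meets the free surface. Vertical depth h = y·sinθ with sinθ = 0.873772.
The centroid lies 4r/(3π) = 0.806385 m above the diameter, so r − 4r/(3π) = 1.9 − 0.806385 = 1.09361 m below the topmost point, so y_c = 3.6 + 1.09361 = 4.69361 m and h_c = 4.69361 × 0.873772 = 4.10114 m.
A = πr²/2 = π × 1.9²/2 = 5.67057 m².
Resultant F = γ·h_c·A = 12.89034 × 4.10114 × 5.67057 = 299.775 kN.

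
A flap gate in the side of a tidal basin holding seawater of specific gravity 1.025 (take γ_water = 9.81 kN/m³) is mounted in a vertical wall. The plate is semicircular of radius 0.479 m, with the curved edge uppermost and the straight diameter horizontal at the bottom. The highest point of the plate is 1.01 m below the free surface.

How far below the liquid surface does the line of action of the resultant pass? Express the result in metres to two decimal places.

γ = 1.025 × 9.81 = 10.05525 kN/m³.
The centroid lies 4r/(3π) = 0.203294 m above the diameter, so r − 4r/(3π) = 0.479 − 0.203294 = 0.275706 m below the topmost point, so the centroid depth is h_c = 1.01 + 0.275706 = 1.28571 m.
A = πr²/2 = π × 0.479²/2 = 0.360405 m².
Resultant F = γ·h_c·A = 10.05525 × 1.28571 × 0.360405 = 4.65936 kN.
I_c = (π/8 − 8/(9π))·r⁴ = 0.109757 × 0.479⁴ = 0.00577796 m⁴.
Centre of pressure: y_p = y_c + I_c/(y_c·A) = 1.28571 + 0.00577796/(1.28571 × 0.360405) = 1.28571 + 0.0124693 = 1.29818 m along the plane.

h_p = 1.30 m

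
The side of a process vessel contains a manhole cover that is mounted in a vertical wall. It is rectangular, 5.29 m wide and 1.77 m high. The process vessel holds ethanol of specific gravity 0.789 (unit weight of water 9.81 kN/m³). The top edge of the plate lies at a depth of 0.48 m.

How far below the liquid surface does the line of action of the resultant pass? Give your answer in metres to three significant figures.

h_p = 1.56 m

γ = 0.789 × 9.81 = 7.74009 kN/m³.
The centroid lies 1.77/2 = 0.885 m below the top edge, so the centroid depth is h_c = 0.48 + 0.885 = 1.365 m.
A = 5.29 × 1.77 = 9.3633 m².
Resultant F = γ·h_c·A = 7.74009 × 1.365 × 9.3633 = 98.9254 kN.
I_c = b·h³/12 = 5.29 × 1.77³/12 = 2.44452 m⁴.
Centre of pressure: y_p = y_c + I_c/(y_c·A) = 1.365 + 2.44452/(1.365 × 9.3633) = 1.365 + 0.191263 = 1.55626 m along the plane.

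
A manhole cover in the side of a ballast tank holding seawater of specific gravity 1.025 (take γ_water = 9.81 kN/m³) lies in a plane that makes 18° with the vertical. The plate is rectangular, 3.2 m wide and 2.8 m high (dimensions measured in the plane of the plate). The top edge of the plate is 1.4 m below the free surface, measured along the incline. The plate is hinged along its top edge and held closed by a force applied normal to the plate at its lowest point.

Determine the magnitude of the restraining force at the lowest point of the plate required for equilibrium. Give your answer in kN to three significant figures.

γ = 1.025 × 9.81 = 10.05525 kN/m³.
The plate makes 18° with the vertical, i.e. θ = 90° − 18° = 72° to the horizontal. Measuring y along the incline from the free-surface line, vertical depth h = y·sinθ with sinθ = 0.951057.
The centroid lies 2.8/2 = 1.4 m below the top edge, so y_c = 1.4 + 1.4 = 2.8 m and h_c = 2.8 × 0.951057 = 2.66296 m.
A = 3.2 × 2.8 = 8.96 m².
Resultant F = γ·h_c·A = 10.05525 × 2.66296 × 8.96 = 239.919 kN.
I_c = b·h³/12 = 3.2 × 2.8³/12 = 5.85387 m⁴.
Centre of pressure: y_p = y_c + I_c/(y_c·A) = 2.8 + 5.85387/(2.8 × 8.96) = 2.8 + 0.233333 = 3.03333 m along the plane.
The resultant acts 1.4 + 0.233333 = 1.63333 m (along the plate) below the hinge at the top edge, so the moment about the hinge is M = F × 1.63333 = 239.919 × 1.63333 = 391.867 kN·m.
A normal force at the bottom, 2.8 m from the hinge, must supply this moment: P = 391.867/2.8 = 139.953 kN.

P ≈ 140 kN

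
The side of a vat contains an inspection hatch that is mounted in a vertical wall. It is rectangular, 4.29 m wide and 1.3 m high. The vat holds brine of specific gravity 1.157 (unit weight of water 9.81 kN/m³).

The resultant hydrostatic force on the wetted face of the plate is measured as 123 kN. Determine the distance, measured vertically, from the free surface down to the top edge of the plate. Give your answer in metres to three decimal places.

d_top ≈ 1.293 m

γ = 1.157 × 9.81 = 11.35017 kN/m³.
A = 4.29 × 1.3 = 5.577 m².
From F = γ·h_c·A, the centroid depth is h_c = 123/(11.35017 × 5.577) = 1.94313 m.
The centroid lies 1.3/2 = 0.65 m below the top edge, so the top edge sits at h_top = 1.94313 − 0.65 = 1.29313 m below the surface.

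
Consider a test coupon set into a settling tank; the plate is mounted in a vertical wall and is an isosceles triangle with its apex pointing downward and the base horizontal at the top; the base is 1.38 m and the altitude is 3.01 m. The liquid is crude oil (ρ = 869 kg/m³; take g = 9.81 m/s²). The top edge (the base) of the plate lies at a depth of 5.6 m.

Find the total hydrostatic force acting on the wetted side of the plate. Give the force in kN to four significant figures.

γ = ρg = 869 × 9.81 / 1000 = 8.52489 kN/m³.
With the apex down, the centroid sits h/3 = 3.01/3 = 1.00333 m below the base (the top edge), so the centroid depth is h_c = 5.6 + 1.00333 = 6.60333 m.
A = ½ × 1.38 × 3.01 = 2.0769 m².
Resultant F = γ·h_c·A = 8.52489 × 6.60333 × 2.0769 = 116.914 kN.

F ≈ 116.9 kN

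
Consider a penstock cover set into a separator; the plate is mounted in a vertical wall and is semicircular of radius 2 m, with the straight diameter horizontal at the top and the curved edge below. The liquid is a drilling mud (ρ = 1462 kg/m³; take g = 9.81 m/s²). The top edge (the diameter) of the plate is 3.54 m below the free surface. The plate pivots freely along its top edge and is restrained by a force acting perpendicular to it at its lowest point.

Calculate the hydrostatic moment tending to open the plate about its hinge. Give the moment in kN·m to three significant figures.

γ = ρg = 1462 × 9.81 / 1000 = 14.34222 kN/m³.
The centroid of a semicircle lies 4r/(3π) = 0.848826 m from the diameter, here below the top edge, so the centroid depth is h_c = 3.54 + 0.848826 = 4.38883 m.
A = πr²/2 = π × 2²/2 = 6.28319 m².
Resultant F = γ·h_c·A = 14.34222 × 4.38883 × 6.28319 = 395.499 kN.
I_c = (π/8 − 8/(9π))·r⁴ = 0.109757 × 2⁴ = 1.75611 m⁴.
Centre of pressure: y_p = y_c + I_c/(y_c·A) = 4.38883 + 1.75611/(4.38883 × 6.28319) = 4.38883 + 0.0636829 = 4.45251 m along the plane.
The resultant acts 0.848826 + 0.0636829 = 0.912509 m (along the plate) below the hinge at the top edge, so the moment about the hinge is M = F × 0.912509 = 395.499 × 0.912509 = 360.896 kN·m.

M ≈ 361 kN·m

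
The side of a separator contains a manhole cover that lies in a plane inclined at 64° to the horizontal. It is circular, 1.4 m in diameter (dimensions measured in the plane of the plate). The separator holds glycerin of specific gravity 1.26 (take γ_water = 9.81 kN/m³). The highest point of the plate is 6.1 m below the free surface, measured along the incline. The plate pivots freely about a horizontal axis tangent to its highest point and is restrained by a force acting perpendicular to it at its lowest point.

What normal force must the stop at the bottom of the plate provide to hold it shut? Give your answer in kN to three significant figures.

γ = 1.26 × 9.81 = 12.3606 kN/m³.
Let θ = 64° be the plate's angle to the horizontal; measure y along the incline from where the plane meets the free surface. Vertical depth h = y·sinθ with sinθ = 0.898794.
The centroid is at the centre, 0.7 m below the top of the plate, so y_c = 6.1 + 0.7 = 6.8 m and h_c = 6.8 × 0.898794 = 6.1118 m.
A = π(0.7)² = 1.53938 m².
Resultant F = γ·h_c·A = 12.3606 × 6.1118 × 1.53938 = 116.293 kN.
I_c = πr⁴/4 = π × 0.7⁴/4 = 0.188574 m⁴.
Centre of pressure: y_p = y_c + I_c/(y_c·A) = 6.8 + 0.188574/(6.8 × 1.53938) = 6.8 + 0.0180147 = 6.81801 m along the plane.
The resultant acts 0.7 + 0.0180147 = 0.718015 m (along the plate) below the hinge at the top edge, so the moment about the hinge is M = F × 0.718015 = 116.293 × 0.718015 = 83.5001 kN·m.
A normal force at the bottom, 1.4 m from the hinge, must supply this moment: P = 83.5001/1.4 = 59.6429 kN.

P ≈ 59.6 kN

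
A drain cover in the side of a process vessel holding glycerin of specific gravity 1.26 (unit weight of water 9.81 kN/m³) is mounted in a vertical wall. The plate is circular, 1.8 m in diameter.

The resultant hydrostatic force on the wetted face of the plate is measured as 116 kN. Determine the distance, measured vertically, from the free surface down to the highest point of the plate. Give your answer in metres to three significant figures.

γ = 1.26 × 9.81 = 12.3606 kN/m³.
A = π(0.9)² = 2.54469 m².
From F = γ·h_c·A, the centroid depth is h_c = 116/(12.3606 × 2.54469) = 3.68794 m.
The centroid is at the centre, 0.9 m below the top of the plate, so the highest point sits at h_top = 3.68794 − 0.9 = 2.78794 m below the surface.

d_top ≈ 2.79 m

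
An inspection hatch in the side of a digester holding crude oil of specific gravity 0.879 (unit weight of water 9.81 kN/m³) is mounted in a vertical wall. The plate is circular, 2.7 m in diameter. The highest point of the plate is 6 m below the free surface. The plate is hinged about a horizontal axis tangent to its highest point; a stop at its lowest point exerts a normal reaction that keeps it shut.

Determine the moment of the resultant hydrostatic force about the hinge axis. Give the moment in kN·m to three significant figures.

M ≈ 512 kN·m

γ = 0.879 × 9.81 = 8.62299 kN/m³.
The centroid is at the centre, 1.35 m below the top of the plate, so the centroid depth is h_c = 6 + 1.35 = 7.35 m.
A = π(1.35)² = 5.72555 m².
Resultant F = γ·h_c·A = 8.62299 × 7.35 × 5.72555 = 362.879 kN.
I_c = πr⁴/4 = π × 1.35⁴/4 = 2.6087 m⁴.
Centre of pressure: y_p = y_c + I_c/(y_c·A) = 7.35 + 2.6087/(7.35 × 5.72555) = 7.35 + 0.0619897 = 7.41199 m along the plane.
The resultant acts 1.35 + 0.0619897 = 1.41199 m (along the plate) below the hinge at the top edge, so the moment about the hinge is M = F × 1.41199 = 362.879 × 1.41199 = 512.382 kN·m.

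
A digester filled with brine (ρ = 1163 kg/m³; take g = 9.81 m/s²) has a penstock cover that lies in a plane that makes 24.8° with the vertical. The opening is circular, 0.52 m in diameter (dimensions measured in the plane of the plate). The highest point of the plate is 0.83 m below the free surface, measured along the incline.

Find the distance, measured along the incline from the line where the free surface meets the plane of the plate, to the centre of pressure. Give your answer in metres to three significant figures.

y_p = 1.11 m

γ = ρg = 1163 × 9.81 / 1000 = 11.40903 kN/m³.
The plate makes 24.8° with the vertical, i.e. θ = 90° − 24.8° = 65.2° to the horizontal. Measuring y along the incline from the free-surface line, vertical depth h = y·sinθ with sinθ = 0.907777.
The centroid is at the centre, 0.26 m below the top of the plate, so y_c = 0.83 + 0.26 = 1.09 m and h_c = 1.09 × 0.907777 = 0.989477 m.
A = π(0.26)² = 0.212372 m².
Resultant F = γ·h_c·A = 11.40903 × 0.989477 × 0.212372 = 2.39746 kN.
I_c = πr⁴/4 = π × 0.26⁴/4 = 0.00358908 m⁴.
Centre of pressure: y_p = y_c + I_c/(y_c·A) = 1.09 + 0.00358908/(1.09 × 0.212372) = 1.09 + 0.0155046 = 1.1055 m along the plane.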